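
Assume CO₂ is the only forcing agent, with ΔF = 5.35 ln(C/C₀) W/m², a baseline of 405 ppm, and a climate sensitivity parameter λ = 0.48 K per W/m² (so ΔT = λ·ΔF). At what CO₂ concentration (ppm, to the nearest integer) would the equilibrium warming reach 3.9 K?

C ≈ 1849 ppm

Required forcing: ΔF = ΔT/λ = 3.9/0.48 = 8.1250 W/m².
Then ln(C/405) = ΔF/5.35 = 8.1250/5.35 = 1.51869.
So C = 405 × e^1.51869 = 405 × 4.56624 = 1849.33 ppm.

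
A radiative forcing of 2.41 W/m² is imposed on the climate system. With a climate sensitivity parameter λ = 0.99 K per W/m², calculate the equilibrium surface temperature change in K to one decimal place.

ΔT = 2.4 K

ΔT = λ ΔF = 0.99 × 2.41 = 2.3859 K.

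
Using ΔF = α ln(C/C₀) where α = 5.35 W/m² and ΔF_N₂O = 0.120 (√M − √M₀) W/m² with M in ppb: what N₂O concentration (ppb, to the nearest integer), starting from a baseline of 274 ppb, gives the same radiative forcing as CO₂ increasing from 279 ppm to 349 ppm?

M ≈ 704 ppb

CO₂ forcing: 5.35 × ln(349/279) = 5.35 × 0.223860 = 1.19765 W/m².
Set 0.120(√M − √274) = 1.19765: √M = 1.19765/0.120 + √274 = 9.9804 + 16.5529 = 26.5333.
M = (26.5333)² = 704.02 ppb.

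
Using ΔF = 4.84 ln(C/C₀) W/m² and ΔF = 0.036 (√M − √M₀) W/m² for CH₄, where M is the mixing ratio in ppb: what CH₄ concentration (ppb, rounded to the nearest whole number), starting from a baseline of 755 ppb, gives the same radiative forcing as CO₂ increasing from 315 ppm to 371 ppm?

CO₂ forcing: 4.84 × ln(371/315) = 4.84 × 0.163629 = 0.79196 W/m².
Set 0.036(√M − √755) = 0.79196: √M = 0.79196/0.036 + √755 = 21.9989 + 27.4773 = 49.4762.
M = (49.4762)² = 2447.89 ppb.

M ≈ 2448 ppb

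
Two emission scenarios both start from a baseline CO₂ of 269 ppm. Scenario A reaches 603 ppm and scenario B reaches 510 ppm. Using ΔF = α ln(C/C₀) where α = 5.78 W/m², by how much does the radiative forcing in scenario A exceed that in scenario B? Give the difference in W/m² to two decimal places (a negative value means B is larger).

ΔF_A = 5.78 ln(603/269) = 5.78 × 0.80721 = 4.6657 W/m².
ΔF_B = 5.78 ln(510/269) = 5.78 × 0.63970 = 3.6975 W/m².
Difference: 4.6657 − 3.6975 = 0.9682 W/m².
(Equivalently, ΔF_A − ΔF_B = 5.78 ln(603/510) = 5.78 × 0.16751 = 0.9682 W/m².)

ΔF_A − ΔF_B = 0.97 W/m²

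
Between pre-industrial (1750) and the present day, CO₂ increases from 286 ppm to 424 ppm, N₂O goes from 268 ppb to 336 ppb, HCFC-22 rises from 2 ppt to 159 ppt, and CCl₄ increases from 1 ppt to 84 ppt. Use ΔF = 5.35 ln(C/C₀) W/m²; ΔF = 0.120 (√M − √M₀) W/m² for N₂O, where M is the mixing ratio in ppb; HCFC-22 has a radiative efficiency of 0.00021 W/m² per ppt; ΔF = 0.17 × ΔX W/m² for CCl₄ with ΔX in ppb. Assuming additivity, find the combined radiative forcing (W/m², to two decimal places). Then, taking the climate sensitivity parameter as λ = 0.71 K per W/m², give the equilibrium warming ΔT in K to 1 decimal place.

ΔF = 2.39 W/m²; ΔT = 1.7 K

CO₂: 5.35 × ln(424/286) = 5.35 × ln(1.48252) = 5.35 × 0.39374 = 2.1065 W/m².
N₂O: 0.120 × (√336 − √268) = 0.120 × (18.3303 − 16.3707) = 0.120 × 1.9596 = 0.2352 W/m².
HCFC-22: ΔF = 0.00021 × (159 − 2) = 0.00021 × 157 = 0.0330 W/m².
CCl₄: Δ = 84 − 1 = 83 ppt = 0.083 ppb; ΔF = 0.17 × 0.083 = 0.0141 W/m².
Total ΔF = 2.1065 + 0.2352 + 0.0330 + 0.0141 = 2.3888 W/m².
ΔT = λ ΔF = 0.71 × 2.39 = 1.6969 K.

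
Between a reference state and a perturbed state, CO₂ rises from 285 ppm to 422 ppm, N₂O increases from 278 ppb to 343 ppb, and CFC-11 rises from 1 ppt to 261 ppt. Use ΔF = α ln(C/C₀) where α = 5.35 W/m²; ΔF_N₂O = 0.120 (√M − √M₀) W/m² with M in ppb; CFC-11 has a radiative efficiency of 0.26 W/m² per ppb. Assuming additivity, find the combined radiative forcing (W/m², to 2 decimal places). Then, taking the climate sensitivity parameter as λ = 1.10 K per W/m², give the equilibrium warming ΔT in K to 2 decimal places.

ΔF = 2.39 W/m²; ΔT = 2.63 K

CO₂: 5.35 × ln(422/285) = 5.35 × ln(1.48070) = 5.35 × 0.39251 = 2.0999 W/m².
N₂O: 0.120 × (√343 − √278) = 0.120 × (18.5203 − 16.6733) = 0.120 × 1.8470 = 0.2216 W/m².
CFC-11: Δ = 261 − 1 = 260 ppt = 0.260 ppb; ΔF = 0.26 × 0.260 = 0.0676 W/m².
Total ΔF = 2.0999 + 0.2216 + 0.0676 = 2.3891 W/m².
ΔT = λ ΔF = 1.10 × 2.39 = 2.6290 K.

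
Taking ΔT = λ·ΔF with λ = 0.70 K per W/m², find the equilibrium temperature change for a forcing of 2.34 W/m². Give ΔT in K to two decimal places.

ΔT = 1.64 K

ΔT = λ ΔF = 0.70 × 2.34 = 1.6380 K.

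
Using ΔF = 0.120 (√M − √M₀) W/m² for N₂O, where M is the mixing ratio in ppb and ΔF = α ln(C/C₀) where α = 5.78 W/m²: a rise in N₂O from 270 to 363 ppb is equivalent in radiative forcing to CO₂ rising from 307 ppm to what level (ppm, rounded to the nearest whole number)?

C ≈ 324 ppm

N₂O forcing: 0.120 × (√363 − √270) = 0.120 × (19.0526 − 16.4317) = 0.120 × 2.6209 = 0.31451 W/m².
Set 5.78 ln(C/307) = 0.31451: ln(C/307) = 0.31451/5.78 = 0.05441, so C = 307 × e^0.05441 = 307 × 1.05592 = 324.17 ppm.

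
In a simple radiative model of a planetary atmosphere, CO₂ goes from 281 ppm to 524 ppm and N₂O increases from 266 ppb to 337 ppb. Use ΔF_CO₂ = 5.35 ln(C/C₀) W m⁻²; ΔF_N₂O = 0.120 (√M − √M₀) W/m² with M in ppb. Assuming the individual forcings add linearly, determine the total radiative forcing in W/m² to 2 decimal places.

CO₂: 5.35 × ln(524/281) = 5.35 × ln(1.86477) = 5.35 × 0.62314 = 3.3338 W/m².
N₂O: 0.120 × (√337 − √266) = 0.120 × (18.3576 − 16.3095) = 0.120 × 2.0481 = 0.2458 W/m².
Total ΔF = 3.3338 + 0.2458 = 3.5796 W/m².

ΔF = 3.58 W/m²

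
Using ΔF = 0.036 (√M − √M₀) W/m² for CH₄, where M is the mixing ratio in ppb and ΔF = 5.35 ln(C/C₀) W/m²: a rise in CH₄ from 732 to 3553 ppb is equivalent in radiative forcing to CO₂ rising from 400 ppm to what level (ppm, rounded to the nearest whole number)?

CH₄ forcing: 0.036 × (√3553 − √732) = 0.036 × (59.6070 − 27.0555) = 0.036 × 32.5515 = 1.17185 W/m².
Set 5.35 ln(C/400) = 1.17185: ln(C/400) = 1.17185/5.35 = 0.21904, so C = 400 × e^0.21904 = 400 × 1.24488 = 497.95 ppm.

C ≈ 498 ppm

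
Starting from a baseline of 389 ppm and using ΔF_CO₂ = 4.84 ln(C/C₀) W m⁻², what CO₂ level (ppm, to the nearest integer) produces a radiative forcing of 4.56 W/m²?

Set 4.84 ln(C/389) = 4.56, so ln(C/389) = 4.56/4.84 = 0.94215.
Then C/389 = e^0.94215 = 2.56549, giving C = 389 × 2.56549 = 997.98 ppm.

C ≈ 998 ppm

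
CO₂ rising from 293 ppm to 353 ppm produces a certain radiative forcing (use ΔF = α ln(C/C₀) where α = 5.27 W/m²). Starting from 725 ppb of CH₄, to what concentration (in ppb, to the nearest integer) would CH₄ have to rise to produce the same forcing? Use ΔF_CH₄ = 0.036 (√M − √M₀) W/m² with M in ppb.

M ≈ 2937 ppb

CO₂ forcing: 5.27 × ln(353/293) = 5.27 × 0.186295 = 0.98177 W/m².
Set 0.036(√M − √725) = 0.98177: √M = 0.98177/0.036 + √725 = 27.2714 + 26.9258 = 54.1972.
M = (54.1972)² = 2937.34 ppb.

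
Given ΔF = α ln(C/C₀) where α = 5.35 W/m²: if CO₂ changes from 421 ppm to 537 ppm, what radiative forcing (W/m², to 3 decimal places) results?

CO₂: 5.35 × ln(537/421) = 5.35 × ln(1.27553) = 5.35 × 0.24336 = 1.3020 W/m².

ΔF = 1.302 W/m²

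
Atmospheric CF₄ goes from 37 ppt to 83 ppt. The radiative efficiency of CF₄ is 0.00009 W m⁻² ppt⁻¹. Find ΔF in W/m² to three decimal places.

ΔF = 0.004 W/m²

CF₄: ΔF = 0.00009 × (83 − 37) = 0.00009 × 46 = 0.0041 W/m².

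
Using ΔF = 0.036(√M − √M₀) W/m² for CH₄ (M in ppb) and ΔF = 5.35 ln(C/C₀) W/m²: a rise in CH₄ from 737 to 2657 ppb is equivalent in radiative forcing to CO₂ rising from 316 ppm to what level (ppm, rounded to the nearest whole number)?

CH₄ forcing: 0.036 × (√2657 − √737) = 0.036 × (51.5461 − 27.1477) = 0.036 × 24.3984 = 0.87834 W/m².
Set 5.35 ln(C/316) = 0.87834: ln(C/316) = 0.87834/5.35 = 0.16418, so C = 316 × e^0.16418 = 316 × 1.17843 = 372.38 ppm.

C ≈ 372 ppm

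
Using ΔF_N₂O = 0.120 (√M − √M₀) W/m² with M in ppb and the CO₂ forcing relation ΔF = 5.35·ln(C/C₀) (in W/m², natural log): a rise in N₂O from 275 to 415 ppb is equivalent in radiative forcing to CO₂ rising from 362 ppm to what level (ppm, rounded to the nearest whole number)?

C ≈ 394 ppm

N₂O forcing: 0.120 × (√415 − √275) = 0.120 × (20.3715 − 16.5831) = 0.120 × 3.7884 = 0.45461 W/m².
Set 5.35 ln(C/362) = 0.45461: ln(C/362) = 0.45461/5.35 = 0.08497, so C = 362 × e^0.08497 = 362 × 1.08868 = 394.10 ppm.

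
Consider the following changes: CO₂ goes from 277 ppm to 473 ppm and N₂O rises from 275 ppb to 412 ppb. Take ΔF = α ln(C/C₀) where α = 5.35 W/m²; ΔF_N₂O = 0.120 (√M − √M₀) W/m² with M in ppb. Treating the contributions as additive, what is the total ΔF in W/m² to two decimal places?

CO₂: 5.35 × ln(473/277) = 5.35 × ln(1.70758) = 5.35 × 0.53508 = 2.8627 W/m².
N₂O: 0.120 × (√412 − √275) = 0.120 × (20.2978 − 16.5831) = 0.120 × 3.7147 = 0.4458 W/m².
Total ΔF = 2.8627 + 0.4458 = 3.3085 W/m².

ΔF = 3.31 W/m²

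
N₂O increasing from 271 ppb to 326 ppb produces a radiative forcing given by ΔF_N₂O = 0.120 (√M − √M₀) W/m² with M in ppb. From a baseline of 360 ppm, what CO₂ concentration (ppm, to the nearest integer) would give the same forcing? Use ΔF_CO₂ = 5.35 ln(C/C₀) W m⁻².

C ≈ 373 ppm

N₂O forcing: 0.120 × (√326 − √271) = 0.120 × (18.0555 − 16.4621) = 0.120 × 1.5934 = 0.19121 W/m².
Set 5.35 ln(C/360) = 0.19121: ln(C/360) = 0.19121/5.35 = 0.03574, so C = 360 × e^0.03574 = 360 × 1.03639 = 373.10 ppm.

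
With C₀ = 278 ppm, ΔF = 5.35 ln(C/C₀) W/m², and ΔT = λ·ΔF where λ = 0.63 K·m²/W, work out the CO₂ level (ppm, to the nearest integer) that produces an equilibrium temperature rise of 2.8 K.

C ≈ 638 ppm

Required forcing: ΔF = ΔT/λ = 2.8/0.63 = 4.4444 W/m².
Then ln(C/278) = ΔF/5.35 = 4.4444/5.35 = 0.83073.
So C = 278 × e^0.83073 = 278 × 2.29499 = 638.01 ppm.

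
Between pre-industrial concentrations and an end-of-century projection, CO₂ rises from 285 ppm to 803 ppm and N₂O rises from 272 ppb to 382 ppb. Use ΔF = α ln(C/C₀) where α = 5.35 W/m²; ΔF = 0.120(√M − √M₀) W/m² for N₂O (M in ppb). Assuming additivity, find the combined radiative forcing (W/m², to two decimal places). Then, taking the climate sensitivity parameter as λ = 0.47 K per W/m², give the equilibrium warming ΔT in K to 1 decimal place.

CO₂: 5.35 × ln(803/285) = 5.35 × ln(2.81754) = 5.35 × 1.03586 = 5.5419 W/m².
N₂O: 0.120 × (√382 − √272) = 0.120 × (19.5448 − 16.4924) = 0.120 × 3.0524 = 0.3663 W/m².
Total ΔF = 5.5419 + 0.3663 = 5.9082 W/m².
ΔT = λ ΔF = 0.47 × 5.91 = 2.7777 K.

ΔF = 5.91 W/m²; ΔT = 2.8 K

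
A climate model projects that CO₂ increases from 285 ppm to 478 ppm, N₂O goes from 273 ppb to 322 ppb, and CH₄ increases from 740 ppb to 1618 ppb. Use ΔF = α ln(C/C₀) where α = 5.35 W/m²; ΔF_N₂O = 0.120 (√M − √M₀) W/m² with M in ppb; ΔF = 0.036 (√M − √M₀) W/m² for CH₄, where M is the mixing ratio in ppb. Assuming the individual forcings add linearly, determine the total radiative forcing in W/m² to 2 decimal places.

ΔF = 3.41 W/m²

CO₂: 5.35 × ln(478/285) = 5.35 × ln(1.67719) = 5.35 × 0.51712 = 2.7666 W/m².
N₂O: 0.120 × (√322 − √273) = 0.120 × (17.9444 − 16.5227) = 0.120 × 1.4217 = 0.1706 W/m².
CH₄: 0.036 × (√1618 − √740) = 0.036 × (40.2244 − 27.2029) = 0.036 × 13.0215 = 0.4688 W/m².
Total ΔF = 2.7666 + 0.1706 + 0.4688 = 3.4060 W/m².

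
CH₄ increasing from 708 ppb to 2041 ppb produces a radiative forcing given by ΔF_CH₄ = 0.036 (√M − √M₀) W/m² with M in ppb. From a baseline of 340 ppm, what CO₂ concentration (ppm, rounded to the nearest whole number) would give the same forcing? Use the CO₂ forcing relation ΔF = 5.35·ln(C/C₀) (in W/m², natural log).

CH₄ forcing: 0.036 × (√2041 − √708) = 0.036 × (45.1774 − 26.6083) = 0.036 × 18.5691 = 0.66849 W/m².
Set 5.35 ln(C/340) = 0.66849: ln(C/340) = 0.66849/5.35 = 0.12495, so C = 340 × e^0.12495 = 340 × 1.13309 = 385.25 ppm.

C ≈ 385 ppm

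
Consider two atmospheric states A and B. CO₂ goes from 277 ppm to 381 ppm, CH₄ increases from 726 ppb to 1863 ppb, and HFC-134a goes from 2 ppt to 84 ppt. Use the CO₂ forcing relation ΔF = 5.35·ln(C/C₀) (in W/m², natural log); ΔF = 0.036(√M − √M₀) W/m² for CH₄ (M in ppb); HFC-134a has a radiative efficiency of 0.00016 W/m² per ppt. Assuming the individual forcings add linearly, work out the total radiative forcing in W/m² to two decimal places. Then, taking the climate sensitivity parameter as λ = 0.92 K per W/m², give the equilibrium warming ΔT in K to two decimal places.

CO₂: 5.35 × ln(381/277) = 5.35 × ln(1.37545) = 5.35 × 0.31878 = 1.7055 W/m².
CH₄: 0.036 × (√1863 − √726) = 0.036 × (43.1625 − 26.9444) = 0.036 × 16.2181 = 0.5839 W/m².
HFC-134a: ΔF = 0.00016 × (84 − 2) = 0.00016 × 82 = 0.0131 W/m².
Total ΔF = 1.7055 + 0.5839 + 0.0131 = 2.3025 W/m².
ΔT = λ ΔF = 0.92 × 2.30 = 2.1160 K.

ΔF = 2.30 W/m²; ΔT = 2.12 K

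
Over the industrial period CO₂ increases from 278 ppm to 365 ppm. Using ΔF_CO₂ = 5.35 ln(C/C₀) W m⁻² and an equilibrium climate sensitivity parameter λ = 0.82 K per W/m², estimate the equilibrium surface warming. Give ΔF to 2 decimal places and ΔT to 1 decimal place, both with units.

ΔF = 1.46 W/m²; ΔT = 1.2 K

CO₂: 5.35 × ln(365/278) = 5.35 × ln(1.31295) = 5.35 × 0.27228 = 1.4567 W/m².
ΔT = λ ΔF = 0.82 × 1.46 = 1.1972 K.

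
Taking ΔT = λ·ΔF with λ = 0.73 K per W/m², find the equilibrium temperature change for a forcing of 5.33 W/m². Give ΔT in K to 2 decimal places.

ΔT = 3.89 K

ΔT = λ ΔF = 0.73 × 5.33 = 3.8909 K.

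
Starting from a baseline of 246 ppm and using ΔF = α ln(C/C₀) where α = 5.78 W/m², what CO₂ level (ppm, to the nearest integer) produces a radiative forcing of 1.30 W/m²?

C ≈ 308 ppm

Set 5.78 ln(C/246) = 1.30, so ln(C/246) = 1.30/5.78 = 0.22491.
Then C/246 = e^0.22491 = 1.25221, giving C = 246 × 1.25221 = 308.04 ppm.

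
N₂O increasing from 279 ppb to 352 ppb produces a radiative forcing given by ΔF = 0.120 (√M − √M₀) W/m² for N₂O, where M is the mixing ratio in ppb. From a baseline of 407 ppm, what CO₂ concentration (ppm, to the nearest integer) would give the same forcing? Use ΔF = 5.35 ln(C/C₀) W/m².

C ≈ 426 ppm

N₂O forcing: 0.120 × (√352 − √279) = 0.120 × (18.7617 − 16.7033) = 0.120 × 2.0584 = 0.24701 W/m².
Set 5.35 ln(C/407) = 0.24701: ln(C/407) = 0.24701/5.35 = 0.04617, so C = 407 × e^0.04617 = 407 × 1.04725 = 426.23 ppm.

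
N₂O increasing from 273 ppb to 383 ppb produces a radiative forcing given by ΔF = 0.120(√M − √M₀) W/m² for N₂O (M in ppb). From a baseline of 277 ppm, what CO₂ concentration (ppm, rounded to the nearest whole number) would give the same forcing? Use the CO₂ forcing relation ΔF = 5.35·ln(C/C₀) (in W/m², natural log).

C ≈ 297 ppm

N₂O forcing: 0.120 × (√383 − √273) = 0.120 × (19.5704 − 16.5227) = 0.120 × 3.0477 = 0.36572 W/m².
Set 5.35 ln(C/277) = 0.36572: ln(C/277) = 0.36572/5.35 = 0.06836, so C = 277 × e^0.06836 = 277 × 1.07075 = 296.60 ppm.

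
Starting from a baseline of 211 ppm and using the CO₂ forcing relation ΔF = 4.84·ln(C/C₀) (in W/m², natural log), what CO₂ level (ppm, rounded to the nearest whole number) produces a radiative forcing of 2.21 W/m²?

C ≈ 333 ppm

Set 4.84 ln(C/211) = 2.21, so ln(C/211) = 2.21/4.84 = 0.45661.
Then C/211 = e^0.45661 = 1.57871, giving C = 211 × 1.57871 = 333.11 ppm.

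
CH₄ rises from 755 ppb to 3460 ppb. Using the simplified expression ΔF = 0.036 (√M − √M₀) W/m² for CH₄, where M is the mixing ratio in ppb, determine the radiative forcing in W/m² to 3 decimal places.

CH₄: 0.036 × (√3460 − √755) = 0.036 × (58.8218 − 27.4773) = 0.036 × 31.3445 = 1.1284 W/m².

ΔF = 1.128 W/m²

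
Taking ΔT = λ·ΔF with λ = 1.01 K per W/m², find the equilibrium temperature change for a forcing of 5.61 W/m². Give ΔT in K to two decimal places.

ΔT = λ ΔF = 1.01 × 5.61 = 5.6661 K.

ΔT = 5.67 K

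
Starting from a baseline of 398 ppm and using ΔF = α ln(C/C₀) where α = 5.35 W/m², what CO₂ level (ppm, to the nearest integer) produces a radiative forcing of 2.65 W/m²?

Set 5.35 ln(C/398) = 2.65, so ln(C/398) = 2.65/5.35 = 0.49533.
Then C/398 = e^0.49533 = 1.64104, giving C = 398 × 1.64104 = 653.13 ppm.

C ≈ 653 ppm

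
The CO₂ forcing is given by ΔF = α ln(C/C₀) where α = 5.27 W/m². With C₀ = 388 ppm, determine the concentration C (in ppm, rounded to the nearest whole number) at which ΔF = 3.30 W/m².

C ≈ 726 ppm

Set 5.27 ln(C/388) = 3.30, so ln(C/388) = 3.30/5.27 = 0.62619.
Then C/388 = e^0.62619 = 1.87047, giving C = 388 × 1.87047 = 725.74 ppm.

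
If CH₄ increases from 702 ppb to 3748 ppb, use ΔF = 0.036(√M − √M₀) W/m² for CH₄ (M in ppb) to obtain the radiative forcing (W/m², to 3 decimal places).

CH₄: 0.036 × (√3748 − √702) = 0.036 × (61.2209 − 26.4953) = 0.036 × 34.7256 = 1.2501 W/m².

ΔF = 1.250 W/m²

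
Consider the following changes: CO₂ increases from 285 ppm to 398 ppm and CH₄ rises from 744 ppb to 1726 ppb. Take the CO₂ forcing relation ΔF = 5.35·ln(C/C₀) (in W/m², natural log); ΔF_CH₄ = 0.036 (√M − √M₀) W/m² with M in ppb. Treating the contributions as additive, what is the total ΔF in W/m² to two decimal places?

ΔF = 2.30 W/m²

CO₂: 5.35 × ln(398/285) = 5.35 × ln(1.39649) = 5.35 × 0.33396 = 1.7867 W/m².
CH₄: 0.036 × (√1726 − √744) = 0.036 × (41.5452 − 27.2764) = 0.036 × 14.2688 = 0.5137 W/m².
Total ΔF = 1.7867 + 0.5137 = 2.3004 W/m².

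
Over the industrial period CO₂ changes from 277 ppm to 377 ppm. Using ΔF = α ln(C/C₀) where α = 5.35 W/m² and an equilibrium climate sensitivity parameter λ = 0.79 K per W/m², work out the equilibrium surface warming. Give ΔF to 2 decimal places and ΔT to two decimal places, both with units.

CO₂: 5.35 × ln(377/277) = 5.35 × ln(1.36101) = 5.35 × 0.30823 = 1.6490 W/m².
ΔT = λ ΔF = 0.79 × 1.65 = 1.3035 K.

ΔF = 1.65 W/m²; ΔT = 1.30 K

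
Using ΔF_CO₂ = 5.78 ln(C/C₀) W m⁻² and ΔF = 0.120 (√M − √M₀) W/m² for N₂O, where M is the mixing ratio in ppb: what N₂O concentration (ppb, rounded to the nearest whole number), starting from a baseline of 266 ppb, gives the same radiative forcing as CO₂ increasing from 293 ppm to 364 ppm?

CO₂ forcing: 5.78 × ln(364/293) = 5.78 × 0.216981 = 1.25415 W/m².
Set 0.120(√M − √266) = 1.25415: √M = 1.25415/0.120 + √266 = 10.4513 + 16.3095 = 26.7608.
M = (26.7608)² = 716.14 ppb.

M ≈ 716 ppb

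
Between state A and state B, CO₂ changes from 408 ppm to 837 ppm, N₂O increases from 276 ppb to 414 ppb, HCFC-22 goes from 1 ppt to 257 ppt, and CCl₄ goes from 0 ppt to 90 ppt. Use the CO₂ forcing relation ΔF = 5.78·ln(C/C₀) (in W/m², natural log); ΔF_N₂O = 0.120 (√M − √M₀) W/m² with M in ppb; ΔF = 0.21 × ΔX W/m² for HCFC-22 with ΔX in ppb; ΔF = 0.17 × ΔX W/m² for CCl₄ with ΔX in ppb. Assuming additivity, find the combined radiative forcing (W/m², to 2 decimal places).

ΔF = 4.67 W/m²

CO₂: 5.78 × ln(837/408) = 5.78 × ln(2.05147) = 5.78 × 0.71856 = 4.1533 W/m².
N₂O: 0.120 × (√414 − √276) = 0.120 × (20.3470 − 16.6132) = 0.120 × 3.7338 = 0.4481 W/m².
HCFC-22: Δ = 257 − 1 = 256 ppt = 0.256 ppb; ΔF = 0.21 × 0.256 = 0.0538 W/m².
CCl₄: Δ = 90 − 0 = 90 ppt = 0.090 ppb; ΔF = 0.17 × 0.090 = 0.0153 W/m².
Total ΔF = 4.1533 + 0.4481 + 0.0538 + 0.0153 = 4.6705 W/m².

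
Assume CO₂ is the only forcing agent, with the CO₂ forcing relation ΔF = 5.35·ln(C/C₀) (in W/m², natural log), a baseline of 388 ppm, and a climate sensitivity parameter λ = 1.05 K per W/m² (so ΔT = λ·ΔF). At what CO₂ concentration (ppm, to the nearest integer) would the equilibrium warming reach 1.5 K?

C ≈ 507 ppm

Required forcing: ΔF = ΔT/λ = 1.5/1.05 = 1.4286 W/m².
Then ln(C/388) = ΔF/5.35 = 1.4286/5.35 = 0.26703.
So C = 388 × e^0.26703 = 388 × 1.30608 = 506.76 ppm.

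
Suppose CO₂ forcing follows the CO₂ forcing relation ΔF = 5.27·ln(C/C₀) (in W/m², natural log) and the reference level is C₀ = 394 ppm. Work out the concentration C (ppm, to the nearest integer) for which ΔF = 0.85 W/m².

C ≈ 463 ppm

Set 5.27 ln(C/394) = 0.85, so ln(C/394) = 0.85/5.27 = 0.16129.
Then C/394 = e^0.16129 = 1.17503, giving C = 394 × 1.17503 = 462.96 ppm.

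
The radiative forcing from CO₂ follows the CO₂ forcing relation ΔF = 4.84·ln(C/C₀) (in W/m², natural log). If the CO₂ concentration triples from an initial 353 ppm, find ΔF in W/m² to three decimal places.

Because the forcing depends only on the ratio C/C₀, the initial concentration does not enter.
ΔF = 4.84 × ln(3) = 4.84 × 1.09861 = 5.3173 W/m².

ΔF = 5.317 W/m²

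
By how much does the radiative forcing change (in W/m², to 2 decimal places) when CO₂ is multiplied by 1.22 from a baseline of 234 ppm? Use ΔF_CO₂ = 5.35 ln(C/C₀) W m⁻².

ΔF = 1.06 W/m²

Because the forcing depends only on the ratio C/C₀, the initial concentration does not enter.
ΔF = 5.35 × ln(1.22) = 5.35 × 0.19885 = 1.0638 W/m².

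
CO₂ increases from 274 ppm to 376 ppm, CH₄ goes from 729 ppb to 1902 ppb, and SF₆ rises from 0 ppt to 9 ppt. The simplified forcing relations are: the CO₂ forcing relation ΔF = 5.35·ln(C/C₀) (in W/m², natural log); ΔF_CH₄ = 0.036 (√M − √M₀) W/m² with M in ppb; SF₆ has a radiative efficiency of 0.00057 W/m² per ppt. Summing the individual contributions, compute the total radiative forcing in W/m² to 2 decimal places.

ΔF = 2.30 W/m²

CO₂: 5.35 × ln(376/274) = 5.35 × ln(1.37226) = 5.35 × 0.31646 = 1.6931 W/m².
CH₄: 0.036 × (√1902 − √729) = 0.036 × (43.6119 − 27.0000) = 0.036 × 16.6119 = 0.5980 W/m².
SF₆: ΔF = 0.00057 × (9 − 0) = 0.00057 × 9 = 0.0051 W/m².
Total ΔF = 1.6931 + 0.5980 + 0.0051 = 2.2962 W/m².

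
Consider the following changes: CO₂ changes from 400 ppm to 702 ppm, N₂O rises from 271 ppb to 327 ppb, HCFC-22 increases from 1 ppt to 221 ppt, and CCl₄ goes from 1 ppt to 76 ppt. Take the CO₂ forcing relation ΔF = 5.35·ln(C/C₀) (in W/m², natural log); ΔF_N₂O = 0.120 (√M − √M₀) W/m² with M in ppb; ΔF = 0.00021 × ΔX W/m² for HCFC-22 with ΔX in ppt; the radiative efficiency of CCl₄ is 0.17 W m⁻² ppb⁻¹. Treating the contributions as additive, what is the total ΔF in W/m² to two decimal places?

CO₂: 5.35 × ln(702/400) = 5.35 × ln(1.75500) = 5.35 × 0.56247 = 3.0092 W/m².
N₂O: 0.120 × (√327 − √271) = 0.120 × (18.0831 − 16.4621) = 0.120 × 1.6210 = 0.1945 W/m².
HCFC-22: ΔF = 0.00021 × (221 − 1) = 0.00021 × 220 = 0.0462 W/m².
CCl₄: Δ = 76 − 1 = 75 ppt = 0.075 ppb; ΔF = 0.17 × 0.075 = 0.0128 W/m².
Total ΔF = 3.0092 + 0.1945 + 0.0462 + 0.0128 = 3.2627 W/m².

ΔF = 3.26 W/m²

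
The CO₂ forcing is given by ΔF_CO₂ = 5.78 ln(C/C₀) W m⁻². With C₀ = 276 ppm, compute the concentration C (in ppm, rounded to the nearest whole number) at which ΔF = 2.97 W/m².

Set 5.78 ln(C/276) = 2.97, so ln(C/276) = 2.97/5.78 = 0.51384.
Then C/276 = e^0.51384 = 1.67170, giving C = 276 × 1.67170 = 461.39 ppm.

C ≈ 461 ppm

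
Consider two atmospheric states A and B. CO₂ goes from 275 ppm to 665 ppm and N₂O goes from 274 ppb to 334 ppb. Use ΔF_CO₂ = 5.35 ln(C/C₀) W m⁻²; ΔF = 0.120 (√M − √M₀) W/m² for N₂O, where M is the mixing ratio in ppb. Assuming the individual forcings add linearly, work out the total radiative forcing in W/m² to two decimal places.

ΔF = 4.93 W/m²

CO₂: 5.35 × ln(665/275) = 5.35 × ln(2.41818) = 5.35 × 0.88302 = 4.7242 W/m².
N₂O: 0.120 × (√334 − √274) = 0.120 × (18.2757 − 16.5529) = 0.120 × 1.7228 = 0.2067 W/m².
Total ΔF = 4.7242 + 0.2067 = 4.9309 W/m².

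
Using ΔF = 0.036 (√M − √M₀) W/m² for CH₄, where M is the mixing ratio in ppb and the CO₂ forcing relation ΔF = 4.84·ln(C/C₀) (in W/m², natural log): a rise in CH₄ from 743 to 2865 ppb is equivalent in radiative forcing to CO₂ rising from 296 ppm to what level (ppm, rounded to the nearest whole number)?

CH₄ forcing: 0.036 × (√2865 − √743) = 0.036 × (53.5257 − 27.2580) = 0.036 × 26.2677 = 0.94564 W/m².
Set 4.84 ln(C/296) = 0.94564: ln(C/296) = 0.94564/4.84 = 0.19538, so C = 296 × e^0.19538 = 296 × 1.21577 = 359.87 ppm.

C ≈ 360 ppm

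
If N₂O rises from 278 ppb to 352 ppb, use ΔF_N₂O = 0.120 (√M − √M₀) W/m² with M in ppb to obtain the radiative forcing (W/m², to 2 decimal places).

ΔF = 0.25 W/m²

N₂O: 0.120 × (√352 − √278) = 0.120 × (18.7617 − 16.6733) = 0.120 × 2.0884 = 0.2506 W/m².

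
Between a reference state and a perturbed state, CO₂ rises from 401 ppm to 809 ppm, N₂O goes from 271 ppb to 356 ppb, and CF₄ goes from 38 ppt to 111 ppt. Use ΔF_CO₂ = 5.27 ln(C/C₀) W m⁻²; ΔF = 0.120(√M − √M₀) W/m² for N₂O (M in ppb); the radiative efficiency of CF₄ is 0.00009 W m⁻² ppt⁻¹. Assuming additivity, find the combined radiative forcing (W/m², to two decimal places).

CO₂: 5.27 × ln(809/401) = 5.27 × ln(2.01746) = 5.27 × 0.70184 = 3.6987 W/m².
N₂O: 0.120 × (√356 − √271) = 0.120 × (18.8680 − 16.4621) = 0.120 × 2.4059 = 0.2887 W/m².
CF₄: ΔF = 0.00009 × (111 − 38) = 0.00009 × 73 = 0.0066 W/m².
Total ΔF = 3.6987 + 0.2887 + 0.0066 = 3.9940 W/m².

ΔF = 3.99 W/m²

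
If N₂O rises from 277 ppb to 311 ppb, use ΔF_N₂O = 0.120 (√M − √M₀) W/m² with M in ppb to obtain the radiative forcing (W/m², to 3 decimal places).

ΔF = 0.119 W/m²

N₂O: 0.120 × (√311 − √277) = 0.120 × (17.6352 − 16.6433) = 0.120 × 0.9919 = 0.1190 W/m².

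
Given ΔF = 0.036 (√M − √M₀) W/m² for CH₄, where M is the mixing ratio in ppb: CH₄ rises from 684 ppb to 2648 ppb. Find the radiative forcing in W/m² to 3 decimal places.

ΔF = 0.911 W/m²

CH₄: 0.036 × (√2648 − √684) = 0.036 × (51.4587 − 26.1534) = 0.036 × 25.3053 = 0.9110 W/m².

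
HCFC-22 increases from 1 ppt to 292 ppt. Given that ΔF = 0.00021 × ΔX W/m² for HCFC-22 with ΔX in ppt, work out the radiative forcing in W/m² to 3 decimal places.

ΔF = 0.061 W/m²

HCFC-22: ΔF = 0.00021 × (292 − 1) = 0.00021 × 291 = 0.0611 W/m².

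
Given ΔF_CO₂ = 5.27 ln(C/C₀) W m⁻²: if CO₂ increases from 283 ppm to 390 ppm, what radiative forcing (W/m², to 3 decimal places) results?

CO₂: 5.27 × ln(390/283) = 5.27 × ln(1.37809) = 5.27 × 0.32070 = 1.6901 W/m².

ΔF = 1.690 W/m²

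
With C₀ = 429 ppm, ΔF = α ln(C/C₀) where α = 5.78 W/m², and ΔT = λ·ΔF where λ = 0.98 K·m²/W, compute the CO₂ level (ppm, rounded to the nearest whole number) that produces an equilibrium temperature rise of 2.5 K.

Required forcing: ΔF = ΔT/λ = 2.5/0.98 = 2.5510 W/m².
Then ln(C/429) = ΔF/5.78 = 2.5510/5.78 = 0.44135.
So C = 429 × e^0.44135 = 429 × 1.55480 = 667.01 ppm.

C ≈ 667 ppm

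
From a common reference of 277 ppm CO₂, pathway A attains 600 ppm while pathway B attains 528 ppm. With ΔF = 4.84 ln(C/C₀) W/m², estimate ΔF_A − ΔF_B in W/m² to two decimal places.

ΔF_A = 4.84 ln(600/277) = 4.84 × 0.77291 = 3.7409 W/m².
ΔF_B = 4.84 ln(528/277) = 4.84 × 0.64508 = 3.1222 W/m².
Difference: 3.7409 − 3.1222 = 0.6187 W/m².

ΔF_A − ΔF_B = 0.62 W/m²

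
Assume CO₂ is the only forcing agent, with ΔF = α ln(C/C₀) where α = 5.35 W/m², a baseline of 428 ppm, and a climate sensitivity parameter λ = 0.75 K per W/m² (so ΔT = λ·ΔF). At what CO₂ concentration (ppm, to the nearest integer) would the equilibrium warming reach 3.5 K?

C ≈ 1024 ppm

Required forcing: ΔF = ΔT/λ = 3.5/0.75 = 4.6667 W/m².
Then ln(C/428) = ΔF/5.35 = 4.6667/5.35 = 0.87228.
So C = 428 × e^0.87228 = 428 × 2.39236 = 1023.93 ppm.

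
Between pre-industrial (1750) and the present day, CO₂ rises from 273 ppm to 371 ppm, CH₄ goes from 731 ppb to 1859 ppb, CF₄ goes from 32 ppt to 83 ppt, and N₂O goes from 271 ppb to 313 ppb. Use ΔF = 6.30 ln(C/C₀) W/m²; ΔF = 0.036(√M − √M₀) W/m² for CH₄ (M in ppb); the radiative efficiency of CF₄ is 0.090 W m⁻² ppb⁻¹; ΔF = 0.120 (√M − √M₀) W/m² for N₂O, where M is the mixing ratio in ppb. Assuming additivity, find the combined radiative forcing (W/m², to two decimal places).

ΔF = 2.66 W/m²

CO₂: 6.30 × ln(371/273) = 6.30 × ln(1.35897) = 6.30 × 0.30673 = 1.9324 W/m².
CH₄: 0.036 × (√1859 − √731) = 0.036 × (43.1161 − 27.0370) = 0.036 × 16.0791 = 0.5788 W/m².
CF₄: Δ = 83 − 32 = 51 ppt = 0.051 ppb; ΔF = 0.090 × 0.051 = 0.0046 W/m².
N₂O: 0.120 × (√313 − √271) = 0.120 × (17.6918 − 16.4621) = 0.120 × 1.2297 = 0.1476 W/m².
Total ΔF = 1.9324 + 0.5788 + 0.0046 + 0.1476 = 2.6634 W/m².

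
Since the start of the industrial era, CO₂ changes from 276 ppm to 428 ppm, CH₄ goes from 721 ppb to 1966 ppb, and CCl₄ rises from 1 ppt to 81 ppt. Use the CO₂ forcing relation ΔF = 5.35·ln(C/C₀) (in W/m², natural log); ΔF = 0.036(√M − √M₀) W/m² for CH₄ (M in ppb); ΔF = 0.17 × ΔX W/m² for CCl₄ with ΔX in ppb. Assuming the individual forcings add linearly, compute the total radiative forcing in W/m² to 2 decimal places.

CO₂: 5.35 × ln(428/276) = 5.35 × ln(1.55072) = 5.35 × 0.43872 = 2.3472 W/m².
CH₄: 0.036 × (√1966 − √721) = 0.036 × (44.3396 − 26.8514) = 0.036 × 17.4882 = 0.6296 W/m².
CCl₄: Δ = 81 − 1 = 80 ppt = 0.080 ppb; ΔF = 0.17 × 0.080 = 0.0136 W/m².
Total ΔF = 2.3472 + 0.6296 + 0.0136 = 2.9904 W/m².

ΔF = 2.99 W/m²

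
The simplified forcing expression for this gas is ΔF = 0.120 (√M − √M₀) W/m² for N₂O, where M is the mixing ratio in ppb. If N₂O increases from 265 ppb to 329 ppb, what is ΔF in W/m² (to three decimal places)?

ΔF = 0.223 W/m²

N₂O: 0.120 × (√329 − √265) = 0.120 × (18.1384 − 16.2788) = 0.120 × 1.8596 = 0.2232 W/m².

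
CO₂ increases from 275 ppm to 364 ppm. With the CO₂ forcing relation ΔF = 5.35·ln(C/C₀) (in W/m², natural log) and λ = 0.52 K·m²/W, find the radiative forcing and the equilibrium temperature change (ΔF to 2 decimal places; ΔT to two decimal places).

CO₂: 5.35 × ln(364/275) = 5.35 × ln(1.32364) = 5.35 × 0.28039 = 1.5001 W/m².
ΔT = λ ΔF = 0.52 × 1.50 = 0.7800 K.

ΔF = 1.50 W/m²; ΔT = 0.78 K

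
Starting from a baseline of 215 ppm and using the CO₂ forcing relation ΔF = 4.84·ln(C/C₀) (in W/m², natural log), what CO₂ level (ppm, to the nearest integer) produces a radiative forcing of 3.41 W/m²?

Set 4.84 ln(C/215) = 3.41, so ln(C/215) = 3.41/4.84 = 0.70455.
Then C/215 = e^0.70455 = 2.02294, giving C = 215 × 2.02294 = 434.93 ppm.

C ≈ 435 ppm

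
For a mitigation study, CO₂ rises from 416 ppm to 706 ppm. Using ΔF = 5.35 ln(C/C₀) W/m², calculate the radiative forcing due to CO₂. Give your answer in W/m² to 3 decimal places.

CO₂ absorption bands are partially saturated, so forcing scales with the logarithm of the concentration ratio.
CO₂: 5.35 × ln(706/416) = 5.35 × ln(1.69712) = 5.35 × 0.52893 = 2.8298 W/m².

ΔF = 2.830 W/m²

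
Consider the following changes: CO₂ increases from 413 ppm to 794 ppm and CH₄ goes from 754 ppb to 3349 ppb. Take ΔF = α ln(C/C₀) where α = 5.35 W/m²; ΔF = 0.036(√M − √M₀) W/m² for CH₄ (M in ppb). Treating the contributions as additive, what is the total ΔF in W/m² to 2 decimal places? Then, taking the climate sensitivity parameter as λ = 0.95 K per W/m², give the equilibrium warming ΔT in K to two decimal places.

ΔF = 4.59 W/m²; ΔT = 4.36 K

CO₂: 5.35 × ln(794/413) = 5.35 × ln(1.92252) = 5.35 × 0.65364 = 3.4970 W/m².
CH₄: 0.036 × (√3349 − √754) = 0.036 × (57.8705 − 27.4591) = 0.036 × 30.4114 = 1.0948 W/m².
Total ΔF = 3.4970 + 1.0948 = 4.5918 W/m².
ΔT = λ ΔF = 0.95 × 4.59 = 4.3605 K.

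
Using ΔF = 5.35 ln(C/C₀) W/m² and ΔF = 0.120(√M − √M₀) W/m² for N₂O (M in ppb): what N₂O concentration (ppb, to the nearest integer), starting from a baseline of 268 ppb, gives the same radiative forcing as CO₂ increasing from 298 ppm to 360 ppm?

M ≈ 615 ppb

CO₂ forcing: 5.35 × ln(360/298) = 5.35 × 0.189011 = 1.01121 W/m².
Set 0.120(√M − √268) = 1.01121: √M = 1.01121/0.120 + √268 = 8.4268 + 16.3707 = 24.7975.
M = (24.7975)² = 614.92 ppb.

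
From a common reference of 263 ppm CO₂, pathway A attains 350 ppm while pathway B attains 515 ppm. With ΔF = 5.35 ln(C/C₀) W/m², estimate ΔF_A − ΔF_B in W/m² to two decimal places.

ΔF_A − ΔF_B = -2.07 W/m²

ΔF_A = 5.35 ln(350/263) = 5.35 × 0.28578 = 1.5289 W/m².
ΔF_B = 5.35 ln(515/263) = 5.35 × 0.67201 = 3.5953 W/m².
Difference: 1.5289 − 3.5953 = -2.0664 W/m².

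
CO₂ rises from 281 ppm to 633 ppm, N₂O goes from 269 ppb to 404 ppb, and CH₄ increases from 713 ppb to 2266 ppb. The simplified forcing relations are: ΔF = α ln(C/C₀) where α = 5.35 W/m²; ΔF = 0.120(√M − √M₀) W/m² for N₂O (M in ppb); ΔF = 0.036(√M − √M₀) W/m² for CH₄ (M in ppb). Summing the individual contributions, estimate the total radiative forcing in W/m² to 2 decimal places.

ΔF = 5.54 W/m²

CO₂: 5.35 × ln(633/281) = 5.35 × ln(2.25267) = 5.35 × 0.81212 = 4.3448 W/m².
N₂O: 0.120 × (√404 − √269) = 0.120 × (20.0998 − 16.4012) = 0.120 × 3.6986 = 0.4438 W/m².
CH₄: 0.036 × (√2266 − √713) = 0.036 × (47.6025 − 26.7021) = 0.036 × 20.9004 = 0.7524 W/m².
Total ΔF = 4.3448 + 0.4438 + 0.7524 = 5.5410 W/m².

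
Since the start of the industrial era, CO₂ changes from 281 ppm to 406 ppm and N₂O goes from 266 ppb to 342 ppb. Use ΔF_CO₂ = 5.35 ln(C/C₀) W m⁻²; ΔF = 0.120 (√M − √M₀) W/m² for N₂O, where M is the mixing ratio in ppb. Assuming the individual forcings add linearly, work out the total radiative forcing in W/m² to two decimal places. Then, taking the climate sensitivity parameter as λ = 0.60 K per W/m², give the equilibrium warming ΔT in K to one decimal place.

CO₂: 5.35 × ln(406/281) = 5.35 × ln(1.44484) = 5.35 × 0.36800 = 1.9688 W/m².
N₂O: 0.120 × (√342 − √266) = 0.120 × (18.4932 − 16.3095) = 0.120 × 2.1837 = 0.2620 W/m².
Total ΔF = 1.9688 + 0.2620 = 2.2308 W/m².
ΔT = λ ΔF = 0.60 × 2.23 = 1.3380 K.

ΔF = 2.23 W/m²; ΔT = 1.3 K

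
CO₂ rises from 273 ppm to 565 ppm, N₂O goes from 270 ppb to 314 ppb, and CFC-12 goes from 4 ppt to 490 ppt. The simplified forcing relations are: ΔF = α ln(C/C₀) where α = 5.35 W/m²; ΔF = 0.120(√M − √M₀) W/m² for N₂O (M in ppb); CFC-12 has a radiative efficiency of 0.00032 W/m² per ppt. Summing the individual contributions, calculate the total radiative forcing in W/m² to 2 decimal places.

ΔF = 4.20 W/m²

CO₂: 5.35 × ln(565/273) = 5.35 × ln(2.06960) = 5.35 × 0.72736 = 3.8914 W/m².
N₂O: 0.120 × (√314 − √270) = 0.120 × (17.7200 − 16.4317) = 0.120 × 1.2883 = 0.1546 W/m².
CFC-12: ΔF = 0.00032 × (490 − 4) = 0.00032 × 486 = 0.1555 W/m².
Total ΔF = 3.8914 + 0.1546 + 0.1555 = 4.2015 W/m².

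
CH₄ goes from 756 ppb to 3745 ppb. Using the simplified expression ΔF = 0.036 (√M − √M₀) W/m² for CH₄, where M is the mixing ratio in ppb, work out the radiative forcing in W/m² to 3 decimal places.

ΔF = 1.213 W/m²

CH₄: 0.036 × (√3745 − √756) = 0.036 × (61.1964 − 27.4955) = 0.036 × 33.7009 = 1.2132 W/m².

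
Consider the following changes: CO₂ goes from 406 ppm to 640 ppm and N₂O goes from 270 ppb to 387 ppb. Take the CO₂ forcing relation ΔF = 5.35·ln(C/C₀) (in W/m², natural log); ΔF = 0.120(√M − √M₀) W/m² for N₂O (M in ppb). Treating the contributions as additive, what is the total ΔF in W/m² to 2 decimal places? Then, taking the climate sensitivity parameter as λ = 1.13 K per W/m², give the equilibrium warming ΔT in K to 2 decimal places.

CO₂: 5.35 × ln(640/406) = 5.35 × ln(1.57635) = 5.35 × 0.45511 = 2.4348 W/m².
N₂O: 0.120 × (√387 − √270) = 0.120 × (19.6723 − 16.4317) = 0.120 × 3.2406 = 0.3889 W/m².
Total ΔF = 2.4348 + 0.3889 = 2.8237 W/m².
ΔT = λ ΔF = 1.13 × 2.82 = 3.1866 K.

ΔF = 2.82 W/m²; ΔT = 3.19 K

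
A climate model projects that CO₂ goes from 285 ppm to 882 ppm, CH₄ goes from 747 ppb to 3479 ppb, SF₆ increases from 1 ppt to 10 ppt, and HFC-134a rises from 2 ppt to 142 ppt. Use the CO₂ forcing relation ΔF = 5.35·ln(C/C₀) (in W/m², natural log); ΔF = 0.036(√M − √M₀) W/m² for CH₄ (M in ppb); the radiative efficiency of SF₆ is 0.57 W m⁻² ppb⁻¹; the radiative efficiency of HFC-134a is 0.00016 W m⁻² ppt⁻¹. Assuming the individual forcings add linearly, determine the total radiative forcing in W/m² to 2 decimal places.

ΔF = 7.21 W/m²

CO₂: 5.35 × ln(882/285) = 5.35 × ln(3.09474) = 5.35 × 1.12970 = 6.0439 W/m².
CH₄: 0.036 × (√3479 − √747) = 0.036 × (58.9830 − 27.3313) = 0.036 × 31.6517 = 1.1395 W/m².
SF₆: Δ = 10 − 1 = 9 ppt = 0.009 ppb; ΔF = 0.57 × 0.009 = 0.0051 W/m².
HFC-134a: ΔF = 0.00016 × (142 − 2) = 0.00016 × 140 = 0.0224 W/m².
Total ΔF = 6.0439 + 1.1395 + 0.0051 + 0.0224 = 7.2109 W/m².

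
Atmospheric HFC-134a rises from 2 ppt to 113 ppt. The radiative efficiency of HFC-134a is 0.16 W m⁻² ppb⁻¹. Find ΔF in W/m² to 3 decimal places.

ΔF = 0.018 W/m²

HFC-134a: Δ = 113 − 2 = 111 ppt = 0.111 ppb; ΔF = 0.16 × 0.111 = 0.0178 W/m².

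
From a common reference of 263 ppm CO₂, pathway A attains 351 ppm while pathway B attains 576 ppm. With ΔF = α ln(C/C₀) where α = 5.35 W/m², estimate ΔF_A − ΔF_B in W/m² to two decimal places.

ΔF_A − ΔF_B = -2.65 W/m²

ΔF_A = 5.35 ln(351/263) = 5.35 × 0.28863 = 1.5442 W/m².
ΔF_B = 5.35 ln(576/263) = 5.35 × 0.78395 = 4.1941 W/m².
Difference: 1.5442 − 4.1941 = -2.6499 W/m².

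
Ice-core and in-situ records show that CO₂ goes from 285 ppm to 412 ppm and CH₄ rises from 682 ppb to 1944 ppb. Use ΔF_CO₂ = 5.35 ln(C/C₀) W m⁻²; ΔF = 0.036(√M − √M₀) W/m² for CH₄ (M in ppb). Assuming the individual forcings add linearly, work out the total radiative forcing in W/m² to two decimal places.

ΔF = 2.62 W/m²

CO₂: 5.35 × ln(412/285) = 5.35 × ln(1.44561) = 5.35 × 0.36853 = 1.9716 W/m².
CH₄: 0.036 × (√1944 − √682) = 0.036 × (44.0908 − 26.1151) = 0.036 × 17.9757 = 0.6471 W/m².
Total ΔF = 1.9716 + 0.6471 = 2.6187 W/m².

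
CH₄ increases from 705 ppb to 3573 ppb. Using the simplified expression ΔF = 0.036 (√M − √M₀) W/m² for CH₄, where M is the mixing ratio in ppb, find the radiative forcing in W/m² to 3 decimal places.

ΔF = 1.196 W/m²

CH₄: 0.036 × (√3573 − √705) = 0.036 × (59.7746 − 26.5518) = 0.036 × 33.2228 = 1.1960 W/m².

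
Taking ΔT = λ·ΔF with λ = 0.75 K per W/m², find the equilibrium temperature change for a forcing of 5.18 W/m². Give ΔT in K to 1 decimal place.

ΔT = λ ΔF = 0.75 × 5.18 = 3.8850 K.

ΔT = 3.9 K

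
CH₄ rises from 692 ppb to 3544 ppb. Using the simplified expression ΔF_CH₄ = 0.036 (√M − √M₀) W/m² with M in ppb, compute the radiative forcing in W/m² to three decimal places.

CH₄: 0.036 × (√3544 − √692) = 0.036 × (59.5315 − 26.3059) = 0.036 × 33.2256 = 1.1961 W/m².

ΔF = 1.196 W/m²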